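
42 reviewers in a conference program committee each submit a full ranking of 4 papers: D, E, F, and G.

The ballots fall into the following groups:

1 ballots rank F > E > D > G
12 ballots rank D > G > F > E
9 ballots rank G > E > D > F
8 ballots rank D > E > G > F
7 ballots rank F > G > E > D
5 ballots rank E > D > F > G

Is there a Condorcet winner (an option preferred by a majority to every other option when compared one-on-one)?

Head-to-head results (42 voters total):
D vs E: E wins 22–20.
D vs F: D wins 34–8.
D vs G: D wins 26–16.
E vs F: E wins 22–20.
E vs G: G wins 28–14.
F vs G: G wins 29–13.
No candidate beats all others: D beats G beats E beats D, a majority cycle.

No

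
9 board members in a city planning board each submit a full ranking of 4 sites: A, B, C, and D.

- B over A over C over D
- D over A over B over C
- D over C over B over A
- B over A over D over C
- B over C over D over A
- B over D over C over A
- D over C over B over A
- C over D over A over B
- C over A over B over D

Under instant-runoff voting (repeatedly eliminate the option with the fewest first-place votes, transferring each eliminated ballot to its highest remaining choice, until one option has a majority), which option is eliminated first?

A

Round 1: B 4, D 3, C 2, A 0. A has the fewest and is eliminated.
Round 2: B 4, D 3, C 2. C has the fewest and is eliminated.
Round 3: B 5, D 4. B has a majority.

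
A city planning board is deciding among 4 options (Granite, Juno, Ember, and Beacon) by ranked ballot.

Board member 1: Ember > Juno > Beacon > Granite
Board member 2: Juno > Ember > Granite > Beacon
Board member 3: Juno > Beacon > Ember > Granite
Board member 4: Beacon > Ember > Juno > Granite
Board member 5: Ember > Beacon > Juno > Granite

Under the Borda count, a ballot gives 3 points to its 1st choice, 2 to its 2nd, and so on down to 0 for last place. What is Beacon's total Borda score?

Borda scores:
  Granite: 0 + 1 + 0 + 0 + 0 = 1
  Juno: 2 + 3 + 3 + 1 + 1 = 10
  Ember: 3 + 2 + 1 + 2 + 3 = 11
  Beacon: 1 + 0 + 2 + 3 + 2 = 8

8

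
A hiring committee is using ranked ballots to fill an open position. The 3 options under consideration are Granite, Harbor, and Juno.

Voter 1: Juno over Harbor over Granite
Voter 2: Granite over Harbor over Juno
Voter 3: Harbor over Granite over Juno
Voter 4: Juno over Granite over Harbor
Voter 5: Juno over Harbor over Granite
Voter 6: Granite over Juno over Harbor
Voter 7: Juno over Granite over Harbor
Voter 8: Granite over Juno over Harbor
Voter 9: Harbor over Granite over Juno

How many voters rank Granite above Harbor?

Ballots ranking Granite above Harbor: 5.
Ballots ranking Harbor above Granite: 4.
So 5 of 9 voters prefer Granite to Harbor.

5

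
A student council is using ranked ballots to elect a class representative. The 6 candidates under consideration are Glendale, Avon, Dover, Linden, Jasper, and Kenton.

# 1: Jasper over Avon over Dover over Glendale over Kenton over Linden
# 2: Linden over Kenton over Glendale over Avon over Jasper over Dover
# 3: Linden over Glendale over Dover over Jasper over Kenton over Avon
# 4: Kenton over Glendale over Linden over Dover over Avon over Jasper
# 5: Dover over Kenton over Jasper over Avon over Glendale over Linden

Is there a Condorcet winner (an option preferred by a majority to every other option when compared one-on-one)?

Head-to-head results (5 voters total):
Glendale vs Avon: Glendale wins 3–2.
Glendale vs Dover: Glendale wins 3–2.
Glendale vs Linden: Glendale wins 3–2.
Glendale vs Jasper: Glendale wins 3–2.
Glendale vs Kenton: Kenton wins 3–2.
Avon vs Dover: Dover wins 3–2.
Avon vs Linden: Linden wins 3–2.
Avon vs Jasper: Jasper wins 3–2.
Avon vs Kenton: Kenton wins 4–1.
Dover vs Linden: Linden wins 3–2.
Dover vs Jasper: Dover wins 3–2.
Dover vs Kenton: Dover wins 3–2.
Linden vs Jasper: Linden wins 3–2.
Linden vs Kenton: Kenton wins 3–2.
Jasper vs Kenton: Kenton wins 3–2.
No candidate beats all others: Glendale beats Dover beats Kenton beats Glendale, a majority cycle.

No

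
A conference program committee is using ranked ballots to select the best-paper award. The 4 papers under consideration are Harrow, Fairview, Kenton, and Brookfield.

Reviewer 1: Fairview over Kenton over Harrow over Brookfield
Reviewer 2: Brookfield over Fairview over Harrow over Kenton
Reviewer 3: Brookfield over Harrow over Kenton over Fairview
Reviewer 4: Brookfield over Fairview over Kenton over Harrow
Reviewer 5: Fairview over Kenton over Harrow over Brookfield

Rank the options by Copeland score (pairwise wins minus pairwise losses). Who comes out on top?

Brookfield

Pairwise results:
  Harrow vs Fairview: Fairview wins 4–1.
  Harrow vs Kenton: Kenton wins 3–2.
  Harrow vs Brookfield: Brookfield wins 3–2.
  Fairview vs Kenton: Fairview wins 4–1.
  Fairview vs Brookfield: Brookfield wins 3–2.
  Kenton vs Brookfield: Brookfield wins 3–2.
Copeland scores (wins − losses):
  Harrow: 0 − 3 = -3
  Fairview: 2 − 1 = 1
  Kenton: 1 − 2 = -1
  Brookfield: 3 − 0 = 3
Brookfield has the best Copeland score.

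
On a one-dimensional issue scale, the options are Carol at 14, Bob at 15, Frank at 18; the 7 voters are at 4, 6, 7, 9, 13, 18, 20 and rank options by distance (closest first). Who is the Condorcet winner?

With single-peaked preferences on a line, the Condorcet winner is the candidate closest to the median voter.
The median voter (position 9) is closest to Carol at 14.
Check: Carol vs Bob — voters closer to Carol: 5 of 7.

Carol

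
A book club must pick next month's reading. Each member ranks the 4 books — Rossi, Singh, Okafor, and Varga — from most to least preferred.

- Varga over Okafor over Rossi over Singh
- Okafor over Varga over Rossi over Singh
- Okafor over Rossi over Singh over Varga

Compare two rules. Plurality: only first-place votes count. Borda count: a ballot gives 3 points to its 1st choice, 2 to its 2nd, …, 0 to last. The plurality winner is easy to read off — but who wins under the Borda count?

Plurality first-place counts: Rossi 0, Singh 0, Okafor 2, Varga 1 → Okafor.
Borda totals: Rossi 4, Singh 1, Okafor 8, Varga 5 → Okafor.

Okafor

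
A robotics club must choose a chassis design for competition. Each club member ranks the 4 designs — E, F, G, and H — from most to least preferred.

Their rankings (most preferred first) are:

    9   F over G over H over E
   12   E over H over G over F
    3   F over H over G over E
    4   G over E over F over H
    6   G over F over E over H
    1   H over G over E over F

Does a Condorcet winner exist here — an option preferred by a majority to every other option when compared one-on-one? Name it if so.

G

Head-to-head results (35 voters total):
E vs F: F wins 18–17.
E vs G: G wins 23–12.
E vs H: E wins 22–13.
F vs G: G wins 23–12.
F vs H: F wins 22–13.
G vs H: G wins 19–16.
G beats each rival — E (23–12), F (23–12), H (19–16) — so G is the Condorcet winner.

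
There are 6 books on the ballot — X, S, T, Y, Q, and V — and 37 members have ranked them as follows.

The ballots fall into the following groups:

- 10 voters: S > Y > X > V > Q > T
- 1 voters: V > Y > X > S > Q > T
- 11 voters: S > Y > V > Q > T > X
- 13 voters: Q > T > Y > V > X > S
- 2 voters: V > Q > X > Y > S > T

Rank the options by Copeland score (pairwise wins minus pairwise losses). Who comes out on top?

S

Pairwise results:
  X vs S: S wins 21–16.
  X vs T: T wins 24–13.
  X vs Y: Y wins 35–2.
  X vs Q: Q wins 26–11.
  X vs V: V wins 27–10.
  S vs T: S wins 24–13.
  S vs Y: S wins 21–16.
  S vs Q: S wins 22–15.
  S vs V: S wins 21–16.
  T vs Y: Y wins 24–13.
  T vs Q: Q wins 37–0.
  T vs V: V wins 24–13.
  Y vs Q: Y wins 22–15.
  Y vs V: Y wins 34–3.
  Q vs V: V wins 24–13.
Copeland scores (wins − losses):
  X: 0 − 5 = -5
  S: 5 − 0 = 5
  T: 1 − 4 = -3
  Y: 4 − 1 = 3
  Q: 2 − 3 = -1
  V: 3 − 2 = 1
S has the best Copeland score.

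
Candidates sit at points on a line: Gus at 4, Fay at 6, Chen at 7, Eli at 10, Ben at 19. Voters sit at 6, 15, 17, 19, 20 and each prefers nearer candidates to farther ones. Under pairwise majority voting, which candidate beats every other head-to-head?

Ben

With single-peaked preferences on a line, the Condorcet winner is the candidate closest to the median voter.
The median voter (position 17) is closest to Ben at 19.
Check: Ben vs Fay — voters closer to Ben: 4 of 5.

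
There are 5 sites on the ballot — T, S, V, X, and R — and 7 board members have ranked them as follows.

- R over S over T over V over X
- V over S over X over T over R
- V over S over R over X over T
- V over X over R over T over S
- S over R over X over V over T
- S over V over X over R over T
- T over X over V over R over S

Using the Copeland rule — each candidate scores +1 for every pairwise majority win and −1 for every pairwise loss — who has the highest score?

V

Pairwise results:
  T vs S: S wins 5–2.
  T vs V: V wins 5–2.
  T vs X: X wins 5–2.
  T vs R: R wins 5–2.
  S vs V: V wins 4–3.
  S vs X: S wins 5–2.
  S vs R: S wins 4–3.
  V vs X: V wins 5–2.
  V vs R: V wins 5–2.
  X vs R: X wins 4–3.
Copeland scores (wins − losses):
  T: 0 − 4 = -4
  S: 3 − 1 = 2
  V: 4 − 0 = 4
  X: 2 − 2 = 0
  R: 1 − 3 = -2
V has the best Copeland score.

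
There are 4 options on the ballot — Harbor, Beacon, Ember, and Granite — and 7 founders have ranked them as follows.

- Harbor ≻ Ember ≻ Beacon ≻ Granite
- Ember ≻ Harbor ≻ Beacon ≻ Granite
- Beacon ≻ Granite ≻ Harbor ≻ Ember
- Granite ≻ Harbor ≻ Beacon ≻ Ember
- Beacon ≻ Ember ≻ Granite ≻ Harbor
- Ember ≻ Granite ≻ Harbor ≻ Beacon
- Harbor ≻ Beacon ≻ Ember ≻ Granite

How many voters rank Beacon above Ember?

4

Ballots ranking Beacon above Ember: 4.
Ballots ranking Ember above Beacon: 3.
So 4 of 7 voters prefer Beacon to Ember.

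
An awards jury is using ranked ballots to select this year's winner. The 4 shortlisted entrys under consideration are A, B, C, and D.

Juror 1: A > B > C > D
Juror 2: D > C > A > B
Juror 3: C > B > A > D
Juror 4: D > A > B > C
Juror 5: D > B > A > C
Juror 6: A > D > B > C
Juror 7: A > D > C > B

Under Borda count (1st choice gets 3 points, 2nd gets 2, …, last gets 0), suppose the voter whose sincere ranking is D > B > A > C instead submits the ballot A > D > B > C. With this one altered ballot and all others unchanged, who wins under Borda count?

Borda totals with the altered ballot: A 16, B 7, C 7, D 12.
The winner is unchanged: still A.

A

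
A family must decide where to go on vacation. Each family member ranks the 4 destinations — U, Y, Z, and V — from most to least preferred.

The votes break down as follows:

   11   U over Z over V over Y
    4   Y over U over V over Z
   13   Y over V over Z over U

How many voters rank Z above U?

Ballots ranking Z above U: 13.
Ballots ranking U above Z: 11+4 = 15.
So 13 of 28 voters prefer Z to U.

13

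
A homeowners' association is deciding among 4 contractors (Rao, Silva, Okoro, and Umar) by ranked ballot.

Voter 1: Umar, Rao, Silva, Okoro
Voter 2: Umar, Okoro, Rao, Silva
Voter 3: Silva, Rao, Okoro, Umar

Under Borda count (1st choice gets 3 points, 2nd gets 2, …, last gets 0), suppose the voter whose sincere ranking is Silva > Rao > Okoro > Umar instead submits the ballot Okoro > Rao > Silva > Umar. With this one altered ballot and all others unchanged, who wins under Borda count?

Umar

Borda totals with the altered ballot: Rao 5, Silva 2, Okoro 5, Umar 6.
The winner is unchanged: still Umar.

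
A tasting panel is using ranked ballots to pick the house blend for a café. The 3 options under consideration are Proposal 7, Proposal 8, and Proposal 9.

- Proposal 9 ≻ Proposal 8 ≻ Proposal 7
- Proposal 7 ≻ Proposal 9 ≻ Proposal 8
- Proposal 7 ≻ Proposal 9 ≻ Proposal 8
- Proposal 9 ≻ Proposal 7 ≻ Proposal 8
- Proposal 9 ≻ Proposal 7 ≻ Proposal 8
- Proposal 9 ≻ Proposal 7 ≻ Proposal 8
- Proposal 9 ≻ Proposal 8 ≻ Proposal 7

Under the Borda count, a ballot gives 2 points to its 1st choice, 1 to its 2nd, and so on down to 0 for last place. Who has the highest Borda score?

Borda scores:
  Proposal 7: 0 + 2 + 2 + 1 + 1 + 1 + 0 = 7
  Proposal 8: 1 + 0 + 0 + 0 + 0 + 0 + 1 = 2
  Proposal 9: 2 + 1 + 1 + 2 + 2 + 2 + 2 = 12
Proposal 9 has the highest total.

Proposal 9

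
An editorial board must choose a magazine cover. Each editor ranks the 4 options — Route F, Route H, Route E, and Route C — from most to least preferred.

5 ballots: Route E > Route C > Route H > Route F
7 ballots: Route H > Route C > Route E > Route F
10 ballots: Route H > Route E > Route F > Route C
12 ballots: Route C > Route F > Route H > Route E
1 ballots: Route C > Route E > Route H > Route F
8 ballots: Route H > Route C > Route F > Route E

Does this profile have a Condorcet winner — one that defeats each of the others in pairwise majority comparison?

Yes

Head-to-head results (43 voters total):
Route F vs Route H: Route H wins 31–12.
Route F vs Route E: Route E wins 23–20.
Route F vs Route C: Route C wins 33–10.
Route H vs Route E: Route H wins 37–6.
Route H vs Route C: Route H wins 25–18.
Route E vs Route C: Route C wins 28–15.
Route H beats each rival — Route F (31–12), Route E (37–6), Route C (25–18) — so Route H is the Condorcet winner.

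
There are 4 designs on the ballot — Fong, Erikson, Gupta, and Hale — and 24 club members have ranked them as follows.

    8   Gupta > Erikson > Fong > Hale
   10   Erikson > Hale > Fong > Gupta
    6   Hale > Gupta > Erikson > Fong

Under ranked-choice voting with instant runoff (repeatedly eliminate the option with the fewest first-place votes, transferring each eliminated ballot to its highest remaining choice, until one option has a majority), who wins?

Round 1: Erikson 10, Gupta 8, Hale 6, Fong 0. Fong has the fewest and is eliminated.
Round 2: Erikson 10, Gupta 8, Hale 6. Hale has the fewest and is eliminated.
Round 3: Gupta 14, Erikson 10. Gupta has a majority.

Gupta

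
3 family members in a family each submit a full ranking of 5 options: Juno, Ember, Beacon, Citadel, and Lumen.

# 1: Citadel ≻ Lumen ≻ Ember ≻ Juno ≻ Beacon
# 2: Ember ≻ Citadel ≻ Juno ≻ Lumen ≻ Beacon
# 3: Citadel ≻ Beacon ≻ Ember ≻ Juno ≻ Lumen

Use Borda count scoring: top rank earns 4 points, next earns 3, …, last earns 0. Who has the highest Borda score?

Borda scores:
  Juno: 1 + 2 + 1 = 4
  Ember: 2 + 4 + 2 = 8
  Beacon: 0 + 0 + 3 = 3
  Citadel: 4 + 3 + 4 = 11
  Lumen: 3 + 1 + 0 = 4
Citadel has the highest total.

Citadel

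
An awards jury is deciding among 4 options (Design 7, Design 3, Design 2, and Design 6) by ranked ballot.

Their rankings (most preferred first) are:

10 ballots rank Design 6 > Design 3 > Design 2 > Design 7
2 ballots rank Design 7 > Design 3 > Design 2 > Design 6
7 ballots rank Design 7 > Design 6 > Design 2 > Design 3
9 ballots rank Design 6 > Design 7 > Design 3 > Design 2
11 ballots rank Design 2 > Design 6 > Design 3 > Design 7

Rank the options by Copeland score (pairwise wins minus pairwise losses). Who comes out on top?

Design 6

Pairwise results:
  Design 7 vs Design 3: Design 3 wins 21–18.
  Design 7 vs Design 2: Design 2 wins 21–18.
  Design 7 vs Design 6: Design 6 wins 30–9.
  Design 3 vs Design 2: Design 3 wins 21–18.
  Design 3 vs Design 6: Design 6 wins 37–2.
  Design 2 vs Design 6: Design 6 wins 26–13.
Copeland scores (wins − losses):
  Design 7: 0 − 3 = -3
  Design 3: 2 − 1 = 1
  Design 2: 1 − 2 = -1
  Design 6: 3 − 0 = 3
Design 6 has the best Copeland score.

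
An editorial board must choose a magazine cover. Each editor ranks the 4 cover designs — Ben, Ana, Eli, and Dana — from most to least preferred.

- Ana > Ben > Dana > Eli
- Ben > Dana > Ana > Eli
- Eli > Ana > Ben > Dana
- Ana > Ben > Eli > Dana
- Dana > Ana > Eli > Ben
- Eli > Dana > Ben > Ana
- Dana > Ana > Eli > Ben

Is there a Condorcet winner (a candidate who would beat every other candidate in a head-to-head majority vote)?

No

Head-to-head results (7 voters total):
Ben vs Ana: Ana wins 5–2.
Ben vs Eli: Eli wins 4–3.
Ben vs Dana: Ben wins 4–3.
Ana vs Eli: Ana wins 5–2.
Ana vs Dana: Dana wins 4–3.
Eli vs Dana: Dana wins 4–3.
No candidate beats all others: Ben beats Dana beats Ana beats Ben, a majority cycle.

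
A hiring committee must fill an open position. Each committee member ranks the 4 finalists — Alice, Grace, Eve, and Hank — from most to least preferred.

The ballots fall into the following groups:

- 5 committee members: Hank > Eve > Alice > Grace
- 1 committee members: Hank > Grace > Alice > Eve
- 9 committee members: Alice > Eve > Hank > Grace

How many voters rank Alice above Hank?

9

Ballots ranking Alice above Hank: 9.
Ballots ranking Hank above Alice: 5+1 = 6.
So 9 of 15 voters prefer Alice to Hank.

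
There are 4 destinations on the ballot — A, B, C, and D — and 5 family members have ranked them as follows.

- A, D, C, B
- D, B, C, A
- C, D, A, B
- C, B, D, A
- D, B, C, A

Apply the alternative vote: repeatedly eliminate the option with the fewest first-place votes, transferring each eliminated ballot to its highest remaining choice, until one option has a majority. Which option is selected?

D

Round 1: C 2, D 2, A 1, B 0. B has the fewest and is eliminated.
Round 2: C 2, D 2, A 1. A has the fewest and is eliminated.
Round 3: D 3, C 2. D has a majority.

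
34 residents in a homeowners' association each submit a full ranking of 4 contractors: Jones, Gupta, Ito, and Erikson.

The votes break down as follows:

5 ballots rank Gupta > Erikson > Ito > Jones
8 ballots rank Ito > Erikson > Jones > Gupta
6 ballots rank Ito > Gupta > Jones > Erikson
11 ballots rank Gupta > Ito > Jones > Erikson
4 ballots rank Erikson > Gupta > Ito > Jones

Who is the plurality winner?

First-place vote totals:
  Jones: 0
  Gupta: 16
  Ito: 14
  Erikson: 4
Gupta has the most first-place votes.

Gupta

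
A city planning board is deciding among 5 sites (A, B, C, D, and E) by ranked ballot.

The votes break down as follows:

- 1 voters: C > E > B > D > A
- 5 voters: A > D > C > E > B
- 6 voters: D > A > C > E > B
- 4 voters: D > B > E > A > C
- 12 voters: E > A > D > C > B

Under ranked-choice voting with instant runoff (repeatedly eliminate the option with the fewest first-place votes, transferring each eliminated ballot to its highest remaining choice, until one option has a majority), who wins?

D

Round 1: E 12, D 10, A 5, C 1, B 0. B has the fewest and is eliminated.
Round 2: E 12, D 10, A 5, C 1. C has the fewest and is eliminated.
Round 3: E 13, D 10, A 5. A has the fewest and is eliminated.
Round 4: D 15, E 13. D has a majority.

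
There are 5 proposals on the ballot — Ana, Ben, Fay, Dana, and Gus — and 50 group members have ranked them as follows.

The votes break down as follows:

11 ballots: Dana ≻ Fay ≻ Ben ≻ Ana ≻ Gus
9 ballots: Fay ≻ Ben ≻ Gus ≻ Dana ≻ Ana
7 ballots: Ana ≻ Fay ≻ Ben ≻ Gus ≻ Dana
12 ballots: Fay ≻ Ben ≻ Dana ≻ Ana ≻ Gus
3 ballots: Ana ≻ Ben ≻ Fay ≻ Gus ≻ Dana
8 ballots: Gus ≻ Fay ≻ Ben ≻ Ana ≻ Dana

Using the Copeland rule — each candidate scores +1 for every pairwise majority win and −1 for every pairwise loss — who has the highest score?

Pairwise results:
  Ana vs Ben: Ben wins 40–10.
  Ana vs Fay: Fay wins 40–10.
  Ana vs Dana: Dana wins 32–18.
  Ana vs Gus: Ana wins 33–17.
  Ben vs Fay: Fay wins 47–3.
  Ben vs Dana: Ben wins 39–11.
  Ben vs Gus: Ben wins 42–8.
  Fay vs Dana: Fay wins 39–11.
  Fay vs Gus: Fay wins 42–8.
  Dana vs Gus: Gus wins 27–23.
Copeland scores (wins − losses):
  Ana: 1 − 3 = -2
  Ben: 3 − 1 = 2
  Fay: 4 − 0 = 4
  Dana: 1 − 3 = -2
  Gus: 1 − 3 = -2
Fay has the best Copeland score.

Fay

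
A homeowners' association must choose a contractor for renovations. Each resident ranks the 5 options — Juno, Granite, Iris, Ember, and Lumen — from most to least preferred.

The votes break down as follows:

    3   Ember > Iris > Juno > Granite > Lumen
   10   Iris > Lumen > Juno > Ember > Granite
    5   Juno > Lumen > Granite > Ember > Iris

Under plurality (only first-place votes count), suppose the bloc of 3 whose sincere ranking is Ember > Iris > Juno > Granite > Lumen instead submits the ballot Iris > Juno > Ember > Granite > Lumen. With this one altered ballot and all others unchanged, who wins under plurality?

Iris

First-place totals with the altered ballot: Juno 5, Granite 0, Iris 13, Ember 0, Lumen 0.
The winner is unchanged: still Iris.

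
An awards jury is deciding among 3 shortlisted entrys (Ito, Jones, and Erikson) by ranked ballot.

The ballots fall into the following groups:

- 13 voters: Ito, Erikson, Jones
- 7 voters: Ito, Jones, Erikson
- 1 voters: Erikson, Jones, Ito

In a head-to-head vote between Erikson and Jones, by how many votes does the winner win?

7

Ballots ranking Erikson above Jones: 13+1 = 14.
Ballots ranking Jones above Erikson: 7.
Erikson wins 14–7, a margin of 7.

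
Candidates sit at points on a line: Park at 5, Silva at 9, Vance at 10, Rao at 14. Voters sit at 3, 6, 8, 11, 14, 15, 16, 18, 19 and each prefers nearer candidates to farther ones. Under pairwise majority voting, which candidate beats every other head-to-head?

Rao

With single-peaked preferences on a line, the Condorcet winner is the candidate closest to the median voter.
The median voter (position 14) is closest to Rao at 14.
Check: Rao vs Silva — voters closer to Rao: 5 of 9.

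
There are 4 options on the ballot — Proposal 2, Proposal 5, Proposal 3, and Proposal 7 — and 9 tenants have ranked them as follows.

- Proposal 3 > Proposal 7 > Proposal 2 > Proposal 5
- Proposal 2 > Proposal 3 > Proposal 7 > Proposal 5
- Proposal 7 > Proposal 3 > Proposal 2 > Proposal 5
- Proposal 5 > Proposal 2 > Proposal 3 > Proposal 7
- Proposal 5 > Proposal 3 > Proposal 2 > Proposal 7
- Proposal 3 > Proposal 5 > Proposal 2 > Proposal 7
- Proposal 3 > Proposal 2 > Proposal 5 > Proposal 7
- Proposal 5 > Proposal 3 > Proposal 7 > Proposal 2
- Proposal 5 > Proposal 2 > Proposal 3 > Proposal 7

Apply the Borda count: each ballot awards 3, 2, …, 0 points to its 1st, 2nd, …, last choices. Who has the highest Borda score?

Borda scores:
  Proposal 2: 1 + 3 + 1 + 2 + 1 + 1 + 2 + 0 + 2 = 13
  Proposal 5: 0 + 0 + 0 + 3 + 3 + 2 + 1 + 3 + 3 = 15
  Proposal 3: 3 + 2 + 2 + 1 + 2 + 3 + 3 + 2 + 1 = 19
  Proposal 7: 2 + 1 + 3 + 0 + 0 + 0 + 0 + 1 + 0 = 7
Proposal 3 has the highest total.

Proposal 3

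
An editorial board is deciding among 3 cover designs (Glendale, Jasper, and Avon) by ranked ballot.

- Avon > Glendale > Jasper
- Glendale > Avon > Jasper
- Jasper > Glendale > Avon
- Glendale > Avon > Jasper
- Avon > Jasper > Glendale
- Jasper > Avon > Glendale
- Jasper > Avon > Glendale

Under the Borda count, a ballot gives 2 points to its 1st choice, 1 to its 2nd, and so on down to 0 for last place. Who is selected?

Avon

Borda scores:
  Glendale: 1 + 2 + 1 + 2 + 0 + 0 + 0 = 6
  Jasper: 0 + 0 + 2 + 0 + 1 + 2 + 2 = 7
  Avon: 2 + 1 + 0 + 1 + 2 + 1 + 1 = 8
Avon has the highest total.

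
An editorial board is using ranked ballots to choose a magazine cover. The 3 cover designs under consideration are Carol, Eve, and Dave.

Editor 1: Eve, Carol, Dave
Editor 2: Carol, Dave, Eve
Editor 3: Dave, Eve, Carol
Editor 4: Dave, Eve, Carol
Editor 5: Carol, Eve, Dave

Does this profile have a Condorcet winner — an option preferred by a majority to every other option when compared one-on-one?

No

Head-to-head results (5 voters total):
Carol vs Eve: Eve wins 3–2.
Carol vs Dave: Carol wins 3–2.
Eve vs Dave: Dave wins 3–2.
No candidate beats all others: Carol beats Dave beats Eve beats Carol, a majority cycle.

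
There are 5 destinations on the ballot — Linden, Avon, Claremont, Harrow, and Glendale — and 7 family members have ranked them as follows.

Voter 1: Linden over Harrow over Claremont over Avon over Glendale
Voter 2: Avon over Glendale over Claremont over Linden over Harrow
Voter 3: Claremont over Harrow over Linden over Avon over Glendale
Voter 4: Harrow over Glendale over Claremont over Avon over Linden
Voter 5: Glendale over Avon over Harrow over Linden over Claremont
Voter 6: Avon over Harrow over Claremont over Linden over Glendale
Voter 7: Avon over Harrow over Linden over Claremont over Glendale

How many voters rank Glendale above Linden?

3

Ballots ranking Glendale above Linden: 3.
Ballots ranking Linden above Glendale: 4.
So 3 of 7 voters prefer Glendale to Linden.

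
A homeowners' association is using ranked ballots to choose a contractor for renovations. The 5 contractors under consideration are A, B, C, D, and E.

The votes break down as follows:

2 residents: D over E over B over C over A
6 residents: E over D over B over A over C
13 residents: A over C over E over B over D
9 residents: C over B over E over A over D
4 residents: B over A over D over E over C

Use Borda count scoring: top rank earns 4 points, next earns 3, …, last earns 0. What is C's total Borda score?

77

Borda scores:
  A: 2·0 + 6·1 + 13·4 + 9·1 + 4·3 = 79
  B: 2·2 + 6·2 + 13·1 + 9·3 + 4·4 = 72
  C: 2·1 + 6·0 + 13·3 + 9·4 + 4·0 = 77
  D: 2·4 + 6·3 + 13·0 + 9·0 + 4·2 = 34
  E: 2·3 + 6·4 + 13·2 + 9·2 + 4·1 = 78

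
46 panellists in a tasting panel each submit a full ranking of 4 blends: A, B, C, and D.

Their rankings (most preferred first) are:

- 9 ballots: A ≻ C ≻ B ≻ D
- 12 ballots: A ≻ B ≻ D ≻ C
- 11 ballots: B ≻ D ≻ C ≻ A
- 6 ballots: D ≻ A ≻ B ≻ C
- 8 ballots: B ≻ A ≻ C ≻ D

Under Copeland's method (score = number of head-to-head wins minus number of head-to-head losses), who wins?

Pairwise results:
  A vs B: A wins 27–19.
  A vs C: A wins 35–11.
  A vs D: A wins 29–17.
  B vs C: B wins 37–9.
  B vs D: B wins 40–6.
  C vs D: D wins 29–17.
Copeland scores (wins − losses):
  A: 3 − 0 = 3
  B: 2 − 1 = 1
  C: 0 − 3 = -3
  D: 1 − 2 = -1
A has the best Copeland score.

A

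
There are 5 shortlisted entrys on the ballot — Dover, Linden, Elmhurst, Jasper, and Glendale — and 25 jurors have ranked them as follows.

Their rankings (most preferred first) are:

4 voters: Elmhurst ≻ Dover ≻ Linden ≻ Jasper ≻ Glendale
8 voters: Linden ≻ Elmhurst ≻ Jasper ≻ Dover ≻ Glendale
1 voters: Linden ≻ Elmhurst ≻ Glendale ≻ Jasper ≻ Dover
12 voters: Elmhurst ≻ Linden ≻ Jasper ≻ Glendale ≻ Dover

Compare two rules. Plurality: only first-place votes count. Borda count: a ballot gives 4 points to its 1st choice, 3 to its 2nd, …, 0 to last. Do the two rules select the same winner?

Plurality first-place counts: Dover 0, Linden 9, Elmhurst 16, Jasper 0, Glendale 0 → Elmhurst.
Borda totals: Dover 20, Linden 80, Elmhurst 91, Jasper 45, Glendale 14 → Elmhurst.
The two rules agree on Elmhurst.

Yes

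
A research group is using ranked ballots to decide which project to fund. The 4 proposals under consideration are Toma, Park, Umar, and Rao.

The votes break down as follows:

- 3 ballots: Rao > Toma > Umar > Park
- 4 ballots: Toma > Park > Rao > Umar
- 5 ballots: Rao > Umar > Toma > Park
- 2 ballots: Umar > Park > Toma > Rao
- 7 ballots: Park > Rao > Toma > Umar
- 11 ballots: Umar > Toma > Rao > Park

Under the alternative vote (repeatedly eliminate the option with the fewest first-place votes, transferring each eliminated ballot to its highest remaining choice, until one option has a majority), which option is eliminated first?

Round 1: Umar 13, Rao 8, Park 7, Toma 4. Toma has the fewest and is eliminated.
Round 2: Umar 13, Park 11, Rao 8. Rao has the fewest and is eliminated.
Round 3: Umar 21, Park 11. Umar has a majority.

Toma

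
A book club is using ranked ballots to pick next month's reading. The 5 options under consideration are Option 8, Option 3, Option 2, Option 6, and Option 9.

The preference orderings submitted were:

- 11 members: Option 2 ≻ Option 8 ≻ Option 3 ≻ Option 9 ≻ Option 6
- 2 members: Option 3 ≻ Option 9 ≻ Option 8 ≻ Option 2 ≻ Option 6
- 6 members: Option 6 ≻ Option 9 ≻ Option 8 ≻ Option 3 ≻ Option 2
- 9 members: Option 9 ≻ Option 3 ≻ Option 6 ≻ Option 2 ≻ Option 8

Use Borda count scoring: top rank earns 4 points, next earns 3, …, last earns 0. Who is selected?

Borda scores:
  Option 8: 11·3 + 2·2 + 6·2 + 9·0 = 49
  Option 3: 11·2 + 2·4 + 6·1 + 9·3 = 63
  Option 2: 11·4 + 2·1 + 6·0 + 9·1 = 55
  Option 6: 11·0 + 2·0 + 6·4 + 9·2 = 42
  Option 9: 11·1 + 2·3 + 6·3 + 9·4 = 71
Option 9 has the highest total.

Option 9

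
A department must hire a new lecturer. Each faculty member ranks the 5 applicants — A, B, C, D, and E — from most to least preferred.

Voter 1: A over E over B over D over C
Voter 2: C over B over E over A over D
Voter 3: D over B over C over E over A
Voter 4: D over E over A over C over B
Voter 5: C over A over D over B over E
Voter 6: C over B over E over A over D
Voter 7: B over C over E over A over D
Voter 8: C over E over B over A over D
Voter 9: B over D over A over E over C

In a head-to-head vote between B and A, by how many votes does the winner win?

3

Ballots ranking B above A: 6.
Ballots ranking A above B: 3.
B wins 6–3, a margin of 3.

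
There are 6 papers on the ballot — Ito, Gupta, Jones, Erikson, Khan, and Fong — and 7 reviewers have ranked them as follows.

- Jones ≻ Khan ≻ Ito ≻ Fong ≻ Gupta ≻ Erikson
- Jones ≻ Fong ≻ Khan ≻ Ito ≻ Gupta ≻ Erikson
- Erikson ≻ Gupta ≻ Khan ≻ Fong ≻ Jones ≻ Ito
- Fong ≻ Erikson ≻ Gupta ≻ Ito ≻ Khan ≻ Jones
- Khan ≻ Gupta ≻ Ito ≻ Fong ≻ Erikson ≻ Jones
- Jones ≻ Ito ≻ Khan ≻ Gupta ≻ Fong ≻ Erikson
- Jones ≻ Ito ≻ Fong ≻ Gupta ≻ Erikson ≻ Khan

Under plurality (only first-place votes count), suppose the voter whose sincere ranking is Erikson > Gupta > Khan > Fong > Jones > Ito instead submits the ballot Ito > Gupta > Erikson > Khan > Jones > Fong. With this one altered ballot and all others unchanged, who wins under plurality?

First-place totals with the altered ballot: Ito 1, Gupta 0, Jones 4, Erikson 0, Khan 1, Fong 1.
The winner is unchanged: still Jones.

Jones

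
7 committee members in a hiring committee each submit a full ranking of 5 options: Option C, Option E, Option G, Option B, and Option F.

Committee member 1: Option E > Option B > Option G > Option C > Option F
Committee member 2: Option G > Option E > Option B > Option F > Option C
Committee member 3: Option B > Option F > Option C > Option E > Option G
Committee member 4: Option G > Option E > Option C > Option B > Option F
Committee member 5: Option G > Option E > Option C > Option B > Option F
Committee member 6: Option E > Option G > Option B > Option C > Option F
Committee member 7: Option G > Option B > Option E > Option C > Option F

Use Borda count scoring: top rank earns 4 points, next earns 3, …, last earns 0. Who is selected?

Option G

Borda scores:
  Option C: 1 + 0 + 2 + 2 + 2 + 1 + 1 = 9
  Option E: 4 + 3 + 1 + 3 + 3 + 4 + 2 = 20
  Option G: 2 + 4 + 0 + 4 + 4 + 3 + 4 = 21
  Option B: 3 + 2 + 4 + 1 + 1 + 2 + 3 = 16
  Option F: 0 + 1 + 3 + 0 + 0 + 0 + 0 = 4
Option G has the highest total.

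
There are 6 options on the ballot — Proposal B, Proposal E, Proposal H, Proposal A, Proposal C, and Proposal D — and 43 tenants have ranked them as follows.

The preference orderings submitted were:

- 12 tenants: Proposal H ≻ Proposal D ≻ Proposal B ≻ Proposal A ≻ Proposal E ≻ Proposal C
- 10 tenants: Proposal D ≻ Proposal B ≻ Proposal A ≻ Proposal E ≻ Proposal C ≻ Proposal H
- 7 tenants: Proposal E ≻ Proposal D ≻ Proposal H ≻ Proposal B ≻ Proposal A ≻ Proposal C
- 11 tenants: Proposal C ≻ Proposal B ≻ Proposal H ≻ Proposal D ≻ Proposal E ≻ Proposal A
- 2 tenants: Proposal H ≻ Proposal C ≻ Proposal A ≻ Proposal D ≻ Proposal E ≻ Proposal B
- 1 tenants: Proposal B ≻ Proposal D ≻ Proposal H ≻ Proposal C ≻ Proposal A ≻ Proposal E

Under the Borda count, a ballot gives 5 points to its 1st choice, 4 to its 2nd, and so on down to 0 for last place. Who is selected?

Borda scores:
  Proposal B: 12·3 + 10·4 + 7·2 + 11·4 + 2·0 + 5 = 139
  Proposal E: 12·1 + 10·2 + 7·5 + 11·1 + 2·1 + 0 = 80
  Proposal H: 12·5 + 10·0 + 7·3 + 11·3 + 2·5 + 3 = 127
  Proposal A: 12·2 + 10·3 + 7·1 + 11·0 + 2·3 + 1 = 68
  Proposal C: 12·0 + 10·1 + 7·0 + 11·5 + 2·4 + 2 = 75
  Proposal D: 12·4 + 10·5 + 7·4 + 11·2 + 2·2 + 4 = 156
Proposal D has the highest total.

Proposal D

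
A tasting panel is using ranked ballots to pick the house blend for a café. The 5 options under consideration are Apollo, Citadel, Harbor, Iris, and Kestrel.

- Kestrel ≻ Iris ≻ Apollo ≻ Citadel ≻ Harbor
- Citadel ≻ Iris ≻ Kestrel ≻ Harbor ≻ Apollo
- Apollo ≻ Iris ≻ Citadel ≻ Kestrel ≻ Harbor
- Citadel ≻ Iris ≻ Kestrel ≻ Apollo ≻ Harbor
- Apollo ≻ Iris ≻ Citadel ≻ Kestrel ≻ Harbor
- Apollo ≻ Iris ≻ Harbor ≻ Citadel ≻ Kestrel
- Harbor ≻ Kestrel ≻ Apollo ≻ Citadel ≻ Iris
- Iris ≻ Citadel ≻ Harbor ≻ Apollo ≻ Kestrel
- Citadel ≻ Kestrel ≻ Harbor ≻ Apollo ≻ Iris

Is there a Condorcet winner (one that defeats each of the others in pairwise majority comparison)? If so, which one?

Head-to-head results (9 voters total):
Apollo vs Citadel: Apollo wins 5–4.
Apollo vs Harbor: Apollo wins 5–4.
Apollo vs Iris: Apollo wins 5–4.
Apollo vs Kestrel: Kestrel wins 5–4.
Citadel vs Harbor: Citadel wins 7–2.
Citadel vs Iris: Iris wins 5–4.
Citadel vs Kestrel: Citadel wins 7–2.
Harbor vs Iris: Iris wins 7–2.
Harbor vs Kestrel: Kestrel wins 6–3.
Iris vs Kestrel: Iris wins 6–3.
No candidate beats all others: Apollo beats Citadel beats Kestrel beats Apollo, a majority cycle.

No Condorcet winner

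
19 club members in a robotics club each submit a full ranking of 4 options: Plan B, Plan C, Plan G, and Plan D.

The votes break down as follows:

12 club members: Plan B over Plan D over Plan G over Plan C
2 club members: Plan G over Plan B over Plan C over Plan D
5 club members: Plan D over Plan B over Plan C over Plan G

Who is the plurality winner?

First-place vote totals:
  Plan B: 12
  Plan C: 0
  Plan G: 2
  Plan D: 5
Plan B has the most first-place votes.

Plan B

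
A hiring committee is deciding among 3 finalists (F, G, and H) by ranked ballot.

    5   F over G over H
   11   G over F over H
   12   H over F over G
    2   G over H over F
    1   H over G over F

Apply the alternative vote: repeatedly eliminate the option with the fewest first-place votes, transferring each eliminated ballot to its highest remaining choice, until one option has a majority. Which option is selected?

Round 1: G 13, H 13, F 5. F has the fewest and is eliminated.
Round 2: G 18, H 13. G has a majority.

G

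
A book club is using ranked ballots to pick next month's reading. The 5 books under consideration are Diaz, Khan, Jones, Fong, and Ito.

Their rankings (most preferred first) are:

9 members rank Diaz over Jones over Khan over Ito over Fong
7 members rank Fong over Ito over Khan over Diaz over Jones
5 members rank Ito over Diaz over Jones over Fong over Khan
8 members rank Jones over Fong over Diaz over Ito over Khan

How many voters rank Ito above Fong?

14

Ballots ranking Ito above Fong: 9+5 = 14.
Ballots ranking Fong above Ito: 7+8 = 15.
So 14 of 29 voters prefer Ito to Fong.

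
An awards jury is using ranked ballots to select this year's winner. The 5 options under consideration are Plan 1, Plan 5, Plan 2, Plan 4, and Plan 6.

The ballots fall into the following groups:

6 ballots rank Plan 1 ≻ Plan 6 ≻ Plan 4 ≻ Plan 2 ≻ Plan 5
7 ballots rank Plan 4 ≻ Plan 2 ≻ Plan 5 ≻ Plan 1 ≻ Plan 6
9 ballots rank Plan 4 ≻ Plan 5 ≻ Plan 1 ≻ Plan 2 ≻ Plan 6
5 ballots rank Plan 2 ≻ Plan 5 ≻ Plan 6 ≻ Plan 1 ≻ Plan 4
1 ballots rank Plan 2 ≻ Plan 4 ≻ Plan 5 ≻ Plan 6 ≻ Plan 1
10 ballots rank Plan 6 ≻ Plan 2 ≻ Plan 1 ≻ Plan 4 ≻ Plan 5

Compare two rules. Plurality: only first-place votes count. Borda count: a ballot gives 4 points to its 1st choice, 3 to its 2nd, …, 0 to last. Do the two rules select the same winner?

Plurality first-place counts: Plan 1 6, Plan 5 0, Plan 2 6, Plan 4 16, Plan 6 10 → Plan 4.
Borda totals: Plan 1 74, Plan 5 58, Plan 2 90, Plan 4 89, Plan 6 69 → Plan 2.
The two rules disagree: plurality picks Plan 4, Borda picks Plan 2.

No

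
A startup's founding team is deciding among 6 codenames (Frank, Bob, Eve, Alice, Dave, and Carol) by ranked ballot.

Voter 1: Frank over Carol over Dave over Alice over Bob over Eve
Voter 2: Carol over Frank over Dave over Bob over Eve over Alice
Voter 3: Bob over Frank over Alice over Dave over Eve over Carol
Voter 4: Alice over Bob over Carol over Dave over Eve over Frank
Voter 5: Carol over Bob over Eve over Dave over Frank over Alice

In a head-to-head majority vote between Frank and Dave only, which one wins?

Frank

Ballots ranking Frank above Dave: 3.
Ballots ranking Dave above Frank: 2.
Frank wins the head-to-head, 3–2.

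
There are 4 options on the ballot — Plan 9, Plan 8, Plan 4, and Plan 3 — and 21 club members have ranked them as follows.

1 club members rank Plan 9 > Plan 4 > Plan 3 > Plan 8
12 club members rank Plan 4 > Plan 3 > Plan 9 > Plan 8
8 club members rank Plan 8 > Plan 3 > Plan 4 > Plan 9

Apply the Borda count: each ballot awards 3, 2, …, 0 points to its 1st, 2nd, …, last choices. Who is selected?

Borda scores:
  Plan 9: 3 + 12·1 + 8·0 = 15
  Plan 8: 0 + 12·0 + 8·3 = 24
  Plan 4: 2 + 12·3 + 8·1 = 46
  Plan 3: 1 + 12·2 + 8·2 = 41
Plan 4 has the highest total.

Plan 4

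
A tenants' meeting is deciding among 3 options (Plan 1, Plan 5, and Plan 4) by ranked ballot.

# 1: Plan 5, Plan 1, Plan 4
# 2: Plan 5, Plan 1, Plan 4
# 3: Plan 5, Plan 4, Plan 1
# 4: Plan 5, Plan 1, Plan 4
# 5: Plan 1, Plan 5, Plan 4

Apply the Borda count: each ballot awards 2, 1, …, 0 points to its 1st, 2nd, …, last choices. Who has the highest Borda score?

Borda scores:
  Plan 1: 1 + 1 + 0 + 1 + 2 = 5
  Plan 5: 2 + 2 + 2 + 2 + 1 = 9
  Plan 4: 0 + 0 + 1 + 0 + 0 = 1
Plan 5 has the highest total.

Plan 5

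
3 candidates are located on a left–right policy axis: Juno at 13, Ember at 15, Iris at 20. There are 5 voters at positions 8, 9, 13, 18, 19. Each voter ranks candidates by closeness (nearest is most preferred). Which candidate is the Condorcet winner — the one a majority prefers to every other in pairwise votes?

Juno

With single-peaked preferences on a line, the Condorcet winner is the candidate closest to the median voter.
The median voter (position 13) is closest to Juno at 13.
Check: Juno vs Iris — voters closer to Juno: 3 of 5.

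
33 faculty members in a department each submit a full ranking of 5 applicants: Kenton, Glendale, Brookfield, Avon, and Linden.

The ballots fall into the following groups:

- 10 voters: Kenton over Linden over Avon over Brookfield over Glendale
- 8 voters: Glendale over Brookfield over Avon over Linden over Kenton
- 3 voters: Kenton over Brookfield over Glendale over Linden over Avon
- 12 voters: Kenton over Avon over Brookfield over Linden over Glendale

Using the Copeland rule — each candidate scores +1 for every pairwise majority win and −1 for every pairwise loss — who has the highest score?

Kenton

Pairwise results:
  Kenton vs Glendale: Kenton wins 25–8.
  Kenton vs Brookfield: Kenton wins 25–8.
  Kenton vs Avon: Kenton wins 25–8.
  Kenton vs Linden: Kenton wins 25–8.
  Glendale vs Brookfield: Brookfield wins 25–8.
  Glendale vs Avon: Avon wins 22–11.
  Glendale vs Linden: Linden wins 22–11.
  Brookfield vs Avon: Avon wins 22–11.
  Brookfield vs Linden: Brookfield wins 23–10.
  Avon vs Linden: Avon wins 20–13.
Copeland scores (wins − losses):
  Kenton: 4 − 0 = 4
  Glendale: 0 − 4 = -4
  Brookfield: 2 − 2 = 0
  Avon: 3 − 1 = 2
  Linden: 1 − 3 = -2
Kenton has the best Copeland score.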